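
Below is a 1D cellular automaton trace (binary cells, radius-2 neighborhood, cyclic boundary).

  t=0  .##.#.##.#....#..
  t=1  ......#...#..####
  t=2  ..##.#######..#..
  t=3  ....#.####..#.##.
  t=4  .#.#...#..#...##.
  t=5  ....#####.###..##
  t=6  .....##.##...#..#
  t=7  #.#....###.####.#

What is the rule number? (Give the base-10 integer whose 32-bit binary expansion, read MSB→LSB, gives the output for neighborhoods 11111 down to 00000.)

2856489749

  #####|#  b31=1 t=2,i=7
  ####.|.  b30=0 t=1,i=15
  ###.#|#  b29=1 t=5,i=8
  ###..|.  b28=0 t=1,i=16
  ##.##|#  b27=1 t=2,i=4
  ##.#.|.  b26=0 t=0,i=3
  ##..#|#  b25=1 t=2,i=12
  ##...|.  b24=0 t=1,i=0
  #.###|.  b23=0 t=2,i=5
  #.##.|#  b22=1 t=0,i=6
  #.#.#|.  b21=0 t=0,i=4
  #.#..|.  b20=0 t=0,i=9
  #..##|.  b19=0 t=1,i=12
  #..#.|.  b18=0 t=2,i=13
  #...#|#  b17=1 t=0,i=16
  #....|.  b16=0 t=0,i=11
  .####|#  b15=1 t=1,i=14
  .###.|.  b14=0 t=5,i=11
  .##.#|.  b13=0 t=0,i=2
  .##..|#  b12=1 t=3,i=15
  .#.##|.  b11=0 t=0,i=5
  .#.#.|.  b10=0 t=4,i=2
  .#..#|#  b9=1 t=1,i=11
  .#...|#  b8=1 t=0,i=10
  ..###|.  b7=0 t=1,i=13
  ..##.|.  b6=0 t=0,i=1
  ..#.#|.  b5=0 t=3,i=4
  ..#..|#  b4=1 t=0,i=14
  ...##|.  b3=0 t=0,i=0
  ...#.|#  b2=1 t=0,i=13
  ....#|.  b1=0 t=0,i=12
  .....|#  b0=1 t=1,i=2
  bits 10101010010000101001001100010101 = 2856489749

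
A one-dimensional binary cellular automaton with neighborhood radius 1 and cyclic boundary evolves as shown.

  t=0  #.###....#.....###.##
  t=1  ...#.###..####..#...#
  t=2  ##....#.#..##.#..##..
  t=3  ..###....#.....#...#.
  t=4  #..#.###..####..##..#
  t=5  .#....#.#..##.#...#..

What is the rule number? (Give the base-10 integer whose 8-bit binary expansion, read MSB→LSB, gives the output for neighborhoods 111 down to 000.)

  [7] ### => #  t=0,i=3
  [6] ##. => .  t=0,i=0
  [5] #.# => .  t=0,i=1
  [4] #.. => #  t=0,i=5
  [3] .## => .  t=0,i=2
  [2] .#. => .  t=0,i=9
  [1] ..# => .  t=0,i=8
  [0] ... => #  t=0,i=6
  bits 10010001 = 145

145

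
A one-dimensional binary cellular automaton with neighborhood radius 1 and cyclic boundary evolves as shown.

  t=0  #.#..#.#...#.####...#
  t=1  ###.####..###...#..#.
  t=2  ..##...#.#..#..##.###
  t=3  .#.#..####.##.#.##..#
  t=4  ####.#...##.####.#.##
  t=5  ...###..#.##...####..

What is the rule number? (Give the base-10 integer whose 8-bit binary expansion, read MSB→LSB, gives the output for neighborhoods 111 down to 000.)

102

  nb ###: next=.  (t=0,i=14, bit7=0)
  nb ##.: next=#  (t=0,i=0, bit6=1)
  nb #.#: next=#  (t=0,i=1, bit5=1)
  nb #..: next=.  (t=0,i=3, bit4=0)
  nb .##: next=.  (t=0,i=13, bit3=0)
  nb .#.: next=#  (t=0,i=2, bit2=1)
  nb ..#: next=#  (t=0,i=4, bit1=1)
  nb ...: next=.  (t=0,i=9, bit0=0)
  bits 01100110 = 102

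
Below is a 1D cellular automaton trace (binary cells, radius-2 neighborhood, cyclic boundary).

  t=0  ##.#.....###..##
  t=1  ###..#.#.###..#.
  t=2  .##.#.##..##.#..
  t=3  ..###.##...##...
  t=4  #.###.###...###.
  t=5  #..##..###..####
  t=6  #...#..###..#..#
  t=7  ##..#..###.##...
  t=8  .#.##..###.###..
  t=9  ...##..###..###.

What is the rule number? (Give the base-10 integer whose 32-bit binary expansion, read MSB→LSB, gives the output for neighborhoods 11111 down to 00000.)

1969583250

  #####|.  b31=0 t=5,i=14
  ####.|#  b30=1 t=0,i=0
  ###.#|#  b29=1 t=0,i=1
  ###..|#  b28=1 t=0,i=11
  ##.##|.  b27=0 t=3,i=5
  ##.#.|#  b26=1 t=0,i=2
  ##..#|.  b25=0 t=0,i=12
  ##...|#  b24=1 t=3,i=8
  #.###|.  b23=0 t=1,i=0
  #.##.|#  b22=1 t=2,i=6
  #.#.#|#  b21=1 t=1,i=7
  #.#..|.  b20=0 t=0,i=3
  #..##|.  b19=0 t=0,i=13
  #..#.|#  b18=1 t=1,i=4
  #...#|.  b17=0 t=2,i=15
  #....|#  b16=1 t=0,i=5
  .####|.  b15=0 t=0,i=15
  .###.|#  b14=1 t=0,i=10
  .##.#|#  b13=1 t=2,i=2
  .##..|#  b12=1 t=2,i=7
  .#.##|.  b11=0 t=1,i=8
  .#.#.|#  b10=1 t=1,i=6
  .#..#|.  b9=0 t=6,i=5
  .#...|.  b8=0 t=0,i=4
  ..###|#  b7=1 t=0,i=9
  ..##.|.  b6=0 t=2,i=1
  ..#.#|.  b5=0 t=1,i=5
  ..#..|#  b4=1 t=6,i=4
  ...##|.  b3=0 t=0,i=8
  ...#.|.  b2=0 t=6,i=3
  ....#|#  b1=1 t=0,i=7
  .....|.  b0=0 t=0,i=6
  bits 01110101011001010111010010010010 = 1969583250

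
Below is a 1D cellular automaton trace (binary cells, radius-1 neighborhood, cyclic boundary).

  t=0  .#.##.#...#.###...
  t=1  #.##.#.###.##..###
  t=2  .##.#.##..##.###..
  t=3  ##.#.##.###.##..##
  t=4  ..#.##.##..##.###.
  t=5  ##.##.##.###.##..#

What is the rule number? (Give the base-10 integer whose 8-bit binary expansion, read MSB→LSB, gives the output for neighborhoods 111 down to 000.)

  [7] ### => .  t=0,i=13
  [6] ##. => .  t=0,i=4
  [5] #.# => #  t=0,i=2
  [4] #.. => #  t=0,i=7
  [3] .## => #  t=0,i=3
  [2] .#. => .  t=0,i=1
  [1] ..# => #  t=0,i=0
  [0] ... => #  t=0,i=8
  bits 00111011 = 59

59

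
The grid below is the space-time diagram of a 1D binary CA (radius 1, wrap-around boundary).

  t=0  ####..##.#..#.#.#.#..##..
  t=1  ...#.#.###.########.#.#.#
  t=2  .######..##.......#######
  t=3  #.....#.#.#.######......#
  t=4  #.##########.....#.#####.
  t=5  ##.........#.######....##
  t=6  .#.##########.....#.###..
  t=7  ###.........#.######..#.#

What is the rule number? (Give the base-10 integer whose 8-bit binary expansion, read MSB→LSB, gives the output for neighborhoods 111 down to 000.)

103

  nb ###: next=.  (t=0,i=1, bit7=0)
  nb ##.: next=#  (t=0,i=3, bit6=1)
  nb #.#: next=#  (t=0,i=8, bit5=1)
  nb #..: next=.  (t=0,i=4, bit4=0)
  nb .##: next=.  (t=0,i=0, bit3=0)
  nb .#.: next=#  (t=0,i=9, bit2=1)
  nb ..#: next=#  (t=0,i=5, bit1=1)
  nb ...: next=#  (t=1,i=1, bit0=1)
  bits 01100111 = 103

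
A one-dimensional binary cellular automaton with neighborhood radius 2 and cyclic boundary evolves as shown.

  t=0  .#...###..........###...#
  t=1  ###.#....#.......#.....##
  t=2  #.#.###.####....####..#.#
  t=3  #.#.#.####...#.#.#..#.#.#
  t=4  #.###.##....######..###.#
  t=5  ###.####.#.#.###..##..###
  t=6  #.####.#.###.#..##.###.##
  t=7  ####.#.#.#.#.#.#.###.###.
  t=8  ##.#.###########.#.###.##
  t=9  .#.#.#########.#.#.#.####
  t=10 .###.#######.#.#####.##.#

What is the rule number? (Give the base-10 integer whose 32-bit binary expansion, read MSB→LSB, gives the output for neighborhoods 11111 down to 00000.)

2868491580

  ##### -> #   bit 31 = 1  t=1,i=0
  ####. -> .   bit 30 = 0  t=1,i=1
  ###.# -> #   bit 29 = 1  t=1,i=2
  ###.. -> .   bit 28 = 0  t=0,i=7
  ##.## -> #   bit 27 = 1  t=2,i=7
  ##.#. -> .   bit 26 = 0  t=1,i=3
  ##..# -> #   bit 25 = 1  t=2,i=20
  ##... -> .   bit 24 = 0  t=0,i=8
  #.### -> #   bit 23 = 1  t=2,i=4
  #.##. -> #   bit 22 = 1  t=2,i=24
  #.#.# -> #   bit 21 = 1  t=2,i=2
  #.#.. -> #   bit 20 = 1  t=0,i=1
  #..## -> #   bit 19 = 1  t=4,i=19
  #..#. -> .   bit 18 = 0  t=2,i=21
  #...# -> .   bit 17 = 0  t=0,i=3
  #.... -> #   bit 16 = 1  t=0,i=9
  .#### -> #   bit 15 = 1  t=1,i=24
  .###. -> .   bit 14 = 0  t=0,i=6
  .##.# -> #   bit 13 = 1  t=2,i=0
  .##.. -> #   bit 12 = 1  t=4,i=7
  .#.## -> .   bit 11 = 0  t=2,i=3
  .#.#. -> #   bit 10 = 1  t=0,i=0
  .#..# -> .   bit 9 = 0  t=3,i=18
  .#... -> #   bit 8 = 1  t=0,i=2
  ..### -> .   bit 7 = 0  t=0,i=5
  ..##. -> .   bit 6 = 0  t=5,i=18
  ..#.# -> #   bit 5 = 1  t=0,i=24
  ..#.. -> #   bit 4 = 1  t=1,i=9
  ...## -> #   bit 3 = 1  t=0,i=4
  ...#. -> #   bit 2 = 1  t=0,i=23
  ....# -> .   bit 1 = 0  t=0,i=16
  ..... -> .   bit 0 = 0  t=0,i=10
  bits 10101010111110011011010100111100 = 2868491580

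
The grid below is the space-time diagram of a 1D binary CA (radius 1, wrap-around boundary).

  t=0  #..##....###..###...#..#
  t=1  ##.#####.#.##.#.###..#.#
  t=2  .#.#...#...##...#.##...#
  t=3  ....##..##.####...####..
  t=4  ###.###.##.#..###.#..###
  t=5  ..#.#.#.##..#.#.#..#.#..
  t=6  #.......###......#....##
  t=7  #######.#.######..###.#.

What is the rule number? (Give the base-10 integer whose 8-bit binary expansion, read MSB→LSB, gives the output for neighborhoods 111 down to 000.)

  ###|.  b7=0 t=0,i=10
  ##.|#  b6=1 t=0,i=0
  #.#|.  b5=0 t=1,i=2
  #..|#  b4=1 t=0,i=1
  .##|#  b3=1 t=0,i=3
  .#.|.  b2=0 t=0,i=20
  ..#|.  b1=0 t=0,i=2
  ...|#  b0=1 t=0,i=6
  bits 01011001 = 89

89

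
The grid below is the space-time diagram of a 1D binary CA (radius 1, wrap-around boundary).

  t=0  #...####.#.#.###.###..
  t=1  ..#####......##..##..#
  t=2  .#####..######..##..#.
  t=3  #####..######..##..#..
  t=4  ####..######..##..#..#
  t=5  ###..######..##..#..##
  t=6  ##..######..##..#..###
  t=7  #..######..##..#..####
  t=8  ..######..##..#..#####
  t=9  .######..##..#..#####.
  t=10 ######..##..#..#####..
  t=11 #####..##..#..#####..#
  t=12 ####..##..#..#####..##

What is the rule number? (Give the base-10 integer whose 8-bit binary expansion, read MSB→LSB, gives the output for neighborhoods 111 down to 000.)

  [7] ### => #  t=0,i=5
  [6] ##. => .  t=0,i=7
  [5] #.# => .  t=0,i=8
  [4] #.. => .  t=0,i=1
  [3] .## => #  t=0,i=4
  [2] .#. => .  t=0,i=0
  [1] ..# => #  t=0,i=3
  [0] ... => #  t=0,i=2
  bits 10001011 = 139

139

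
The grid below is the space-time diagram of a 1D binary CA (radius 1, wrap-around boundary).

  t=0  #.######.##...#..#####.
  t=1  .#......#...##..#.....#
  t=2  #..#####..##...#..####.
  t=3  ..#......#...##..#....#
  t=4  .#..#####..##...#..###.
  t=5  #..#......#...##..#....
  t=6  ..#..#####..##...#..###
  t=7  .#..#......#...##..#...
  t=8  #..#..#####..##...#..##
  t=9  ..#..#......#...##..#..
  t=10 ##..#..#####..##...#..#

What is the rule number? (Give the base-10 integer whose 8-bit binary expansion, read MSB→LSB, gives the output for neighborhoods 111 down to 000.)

35

  ### -> .   bit 7 = 0  t=0,i=3
  ##. -> .   bit 6 = 0  t=0,i=7
  #.# -> #   bit 5 = 1  t=0,i=1
  #.. -> .   bit 4 = 0  t=0,i=11
  .## -> .   bit 3 = 0  t=0,i=2
  .#. -> .   bit 2 = 0  t=0,i=0
  ..# -> #   bit 1 = 1  t=0,i=13
  ... -> #   bit 0 = 1  t=0,i=12
  bits 00100011 = 35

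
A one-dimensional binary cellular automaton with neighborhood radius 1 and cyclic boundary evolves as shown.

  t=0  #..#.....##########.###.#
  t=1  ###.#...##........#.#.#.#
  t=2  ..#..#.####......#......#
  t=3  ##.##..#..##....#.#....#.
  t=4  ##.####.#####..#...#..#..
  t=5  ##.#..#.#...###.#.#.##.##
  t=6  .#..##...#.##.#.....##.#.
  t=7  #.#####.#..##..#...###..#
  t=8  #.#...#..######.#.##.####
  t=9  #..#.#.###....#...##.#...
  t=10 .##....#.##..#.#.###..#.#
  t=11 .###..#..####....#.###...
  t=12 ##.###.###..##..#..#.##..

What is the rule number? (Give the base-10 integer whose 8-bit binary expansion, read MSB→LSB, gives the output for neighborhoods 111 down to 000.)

  ### -> .   bit 7 = 0  t=0,i=10
  ##. -> #   bit 6 = 1  t=0,i=0
  #.# -> .   bit 5 = 0  t=0,i=19
  #.. -> #   bit 4 = 1  t=0,i=1
  .## -> #   bit 3 = 1  t=0,i=9
  .#. -> .   bit 2 = 0  t=0,i=3
  ..# -> #   bit 1 = 1  t=0,i=2
  ... -> .   bit 0 = 0  t=0,i=5
  bits 01011010 = 90

90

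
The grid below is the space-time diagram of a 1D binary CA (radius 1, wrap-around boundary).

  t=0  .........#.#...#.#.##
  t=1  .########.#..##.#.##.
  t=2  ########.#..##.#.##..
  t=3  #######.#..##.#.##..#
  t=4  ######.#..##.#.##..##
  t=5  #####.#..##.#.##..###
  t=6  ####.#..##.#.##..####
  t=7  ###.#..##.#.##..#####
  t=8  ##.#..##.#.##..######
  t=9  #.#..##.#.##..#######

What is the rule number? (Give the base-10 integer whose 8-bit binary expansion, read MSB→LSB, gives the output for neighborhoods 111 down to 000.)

  ### -> #   bit 7 = 1  t=1,i=2
  ##. -> .   bit 6 = 0  t=0,i=20
  #.# -> #   bit 5 = 1  t=0,i=10
  #.. -> .   bit 4 = 0  t=0,i=0
  .## -> #   bit 3 = 1  t=0,i=19
  .#. -> .   bit 2 = 0  t=0,i=9
  ..# -> #   bit 1 = 1  t=0,i=8
  ... -> #   bit 0 = 1  t=0,i=1
  bits 10101011 = 171

171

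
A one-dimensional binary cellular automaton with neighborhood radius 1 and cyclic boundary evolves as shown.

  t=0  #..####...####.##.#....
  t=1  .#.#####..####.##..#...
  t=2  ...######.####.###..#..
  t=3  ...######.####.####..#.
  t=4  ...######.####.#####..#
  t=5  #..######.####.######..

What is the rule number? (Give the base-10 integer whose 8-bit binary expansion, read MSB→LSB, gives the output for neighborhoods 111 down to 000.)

216

  ###|#  b7=1 t=0,i=4
  ##.|#  b6=1 t=0,i=6
  #.#|.  b5=0 t=0,i=14
  #..|#  b4=1 t=0,i=1
  .##|#  b3=1 t=0,i=3
  .#.|.  b2=0 t=0,i=0
  ..#|.  b1=0 t=0,i=2
  ...|.  b0=0 t=0,i=8
  bits 11011000 = 216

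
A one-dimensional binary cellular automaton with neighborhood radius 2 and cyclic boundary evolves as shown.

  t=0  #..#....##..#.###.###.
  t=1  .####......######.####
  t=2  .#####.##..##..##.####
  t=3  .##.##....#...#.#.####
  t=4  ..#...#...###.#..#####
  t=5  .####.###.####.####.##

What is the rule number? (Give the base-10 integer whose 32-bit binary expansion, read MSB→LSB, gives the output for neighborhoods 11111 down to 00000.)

1972300721

  #####|.  b31=0 t=1,i=13
  ####.|#  b30=1 t=1,i=3
  ###.#|#  b29=1 t=0,i=16
  ###..|#  b28=1 t=1,i=4
  ##.##|.  b27=0 t=0,i=17
  ##.#.|#  b26=1 t=0,i=21
  ##..#|.  b25=0 t=0,i=10
  ##...|#  b24=1 t=1,i=5
  #.###|#  b23=1 t=0,i=14
  #.##.|.  b22=0 t=2,i=7
  #.#.#|.  b21=0 t=3,i=16
  #.#..|.  b20=0 t=0,i=0
  #..##|#  b19=1 t=2,i=10
  #..#.|#  b18=1 t=0,i=2
  #...#|#  b17=1 t=3,i=12
  #....|.  b16=0 t=0,i=5
  .####|#  b15=1 t=1,i=2
  .###.|#  b14=1 t=0,i=15
  .##.#|#  b13=1 t=2,i=16
  .##..|.  b12=0 t=0,i=9
  .#.##|#  b11=1 t=0,i=13
  .#.#.|.  b10=0 t=3,i=15
  .#..#|#  b9=1 t=0,i=1
  .#...|#  b8=1 t=0,i=4
  ..###|#  b7=1 t=1,i=11
  ..##.|.  b6=0 t=0,i=8
  ..#.#|#  b5=1 t=0,i=12
  ..#..|#  b4=1 t=0,i=3
  ...##|.  b3=0 t=0,i=7
  ...#.|.  b2=0 t=3,i=9
  ....#|.  b1=0 t=0,i=6
  .....|#  b0=1 t=1,i=7
  bits 01110101100011101110101110110001 = 1972300721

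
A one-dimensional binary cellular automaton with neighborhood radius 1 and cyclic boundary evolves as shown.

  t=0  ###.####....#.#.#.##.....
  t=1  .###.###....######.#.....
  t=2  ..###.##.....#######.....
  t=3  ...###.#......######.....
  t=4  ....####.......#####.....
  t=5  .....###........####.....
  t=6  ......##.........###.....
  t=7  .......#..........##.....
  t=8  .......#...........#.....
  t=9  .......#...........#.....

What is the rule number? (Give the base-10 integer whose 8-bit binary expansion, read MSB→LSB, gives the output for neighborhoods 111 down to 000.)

  [7] ### => #  t=0,i=1
  [6] ##. => #  t=0,i=2
  [5] #.# => #  t=0,i=3
  [4] #.. => .  t=0,i=8
  [3] .## => .  t=0,i=0
  [2] .#. => #  t=0,i=12
  [1] ..# => .  t=0,i=11
  [0] ... => .  t=0,i=9
  bits 11100100 = 228

228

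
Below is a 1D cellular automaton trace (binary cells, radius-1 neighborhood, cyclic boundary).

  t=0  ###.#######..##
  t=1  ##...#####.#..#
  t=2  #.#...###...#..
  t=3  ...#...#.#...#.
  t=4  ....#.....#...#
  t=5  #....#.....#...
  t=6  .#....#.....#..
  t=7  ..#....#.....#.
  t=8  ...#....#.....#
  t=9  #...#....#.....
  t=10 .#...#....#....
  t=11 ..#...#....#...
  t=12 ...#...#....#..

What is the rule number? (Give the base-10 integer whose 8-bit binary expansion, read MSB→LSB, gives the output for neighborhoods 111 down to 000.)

  ### -> #   bit 7 = 1  t=0,i=0
  ##. -> .   bit 6 = 0  t=0,i=2
  #.# -> .   bit 5 = 0  t=0,i=3
  #.. -> #   bit 4 = 1  t=0,i=11
  .## -> .   bit 3 = 0  t=0,i=4
  .#. -> .   bit 2 = 0  t=1,i=11
  ..# -> .   bit 1 = 0  t=0,i=12
  ... -> .   bit 0 = 0  t=1,i=3
  bits 10010000 = 144

144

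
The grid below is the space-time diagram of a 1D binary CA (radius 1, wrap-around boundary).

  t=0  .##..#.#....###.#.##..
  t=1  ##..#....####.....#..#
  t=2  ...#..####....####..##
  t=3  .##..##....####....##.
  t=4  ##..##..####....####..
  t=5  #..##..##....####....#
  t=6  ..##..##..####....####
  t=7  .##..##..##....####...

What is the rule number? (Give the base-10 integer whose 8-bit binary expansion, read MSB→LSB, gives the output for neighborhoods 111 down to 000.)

  [7] ### => .  t=0,i=13
  [6] ##. => .  t=0,i=2
  [5] #.# => .  t=0,i=6
  [4] #.. => .  t=0,i=3
  [3] .## => #  t=0,i=1
  [2] .#. => .  t=0,i=5
  [1] ..# => #  t=0,i=0
  [0] ... => #  t=0,i=9
  bits 00001011 = 11

11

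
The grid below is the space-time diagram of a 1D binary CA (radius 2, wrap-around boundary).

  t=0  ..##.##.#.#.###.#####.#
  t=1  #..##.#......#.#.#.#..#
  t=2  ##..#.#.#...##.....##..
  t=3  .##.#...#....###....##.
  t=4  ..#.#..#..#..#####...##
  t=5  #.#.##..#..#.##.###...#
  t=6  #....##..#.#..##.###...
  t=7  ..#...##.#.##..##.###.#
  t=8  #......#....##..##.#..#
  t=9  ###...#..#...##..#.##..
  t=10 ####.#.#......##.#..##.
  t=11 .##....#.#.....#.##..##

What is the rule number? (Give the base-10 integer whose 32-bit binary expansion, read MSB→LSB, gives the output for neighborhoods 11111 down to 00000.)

1527902884

  [31] ##### => .  t=0,i=18
  [30] ####. => #  t=0,i=19
  [29] ###.# => .  t=0,i=14
  [28] ###.. => #  t=3,i=15
  [27] ##.## => #  t=0,i=4
  [26] ##.#. => .  t=0,i=7
  [25] ##..# => #  t=1,i=1
  [24] ##... => #  t=2,i=14
  [23] #.### => .  t=0,i=12
  [22] #.##. => .  t=0,i=5
  [21] #.#.# => .  t=0,i=8
  [20] #.#.. => #  t=0,i=22
  [19] #..## => .  t=0,i=1
  [18] #..#. => .  t=2,i=3
  [17] #...# => .  t=2,i=10
  [16] #.... => #  t=1,i=8
  [15] .#### => #  t=0,i=17
  [14] .###. => #  t=0,i=13
  [13] .##.# => #  t=0,i=3
  [12] .##.. => #  t=1,i=0
  [11] .#.## => .  t=0,i=11
  [10] .#.#. => .  t=0,i=9
  [9] .#..# => #  t=0,i=0
  [8] .#... => .  t=1,i=7
  [7] ..### => #  t=3,i=13
  [6] ..##. => .  t=0,i=2
  [5] ..#.# => #  t=1,i=13
  [4] ..#.. => .  t=3,i=8
  [3] ...## => .  t=2,i=11
  [2] ...#. => #  t=1,i=12
  [1] ....# => .  t=1,i=11
  [0] ..... => .  t=1,i=9
  bits 01011011000100011111001010100100 = 1527902884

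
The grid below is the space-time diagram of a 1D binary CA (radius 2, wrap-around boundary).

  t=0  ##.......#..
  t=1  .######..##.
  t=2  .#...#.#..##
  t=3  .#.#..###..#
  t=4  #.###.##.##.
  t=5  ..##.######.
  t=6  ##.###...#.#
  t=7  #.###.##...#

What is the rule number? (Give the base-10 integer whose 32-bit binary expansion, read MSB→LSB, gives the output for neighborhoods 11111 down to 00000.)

1272411801

  ##### -> .   bit 31 = 0  t=1,i=3
  ####. -> #   bit 30 = 1  t=1,i=5
  ###.# -> .   bit 29 = 0  t=4,i=4
  ###.. -> .   bit 28 = 0  t=1,i=6
  ##.## -> #   bit 27 = 1  t=4,i=5
  ##.#. -> .   bit 26 = 0  t=2,i=0
  ##..# -> #   bit 25 = 1  t=1,i=7
  ##... -> #   bit 24 = 1  t=0,i=2
  #.### -> #   bit 23 = 1  t=4,i=2
  #.##. -> #   bit 22 = 1  t=4,i=6
  #.#.# -> .   bit 21 = 0  t=3,i=1
  #.#.. -> #   bit 20 = 1  t=2,i=1
  #..## -> .   bit 19 = 0  t=0,i=11
  #..#. -> #   bit 18 = 1  t=3,i=10
  #...# -> #   bit 17 = 1  t=2,i=3
  #.... -> #   bit 16 = 1  t=0,i=3
  .#### -> .   bit 15 = 0  t=1,i=2
  .###. -> #   bit 14 = 1  t=3,i=7
  .##.# -> #   bit 13 = 1  t=2,i=11
  .##.. -> #   bit 12 = 1  t=0,i=1
  .#.## -> .   bit 11 = 0  t=4,i=1
  .#.#. -> #   bit 10 = 1  t=2,i=6
  .#..# -> #   bit 9 = 1  t=0,i=10
  .#... -> .   bit 8 = 0  t=2,i=2
  ..### -> #   bit 7 = 1  t=1,i=1
  ..##. -> .   bit 6 = 0  t=0,i=0
  ..#.# -> .   bit 5 = 0  t=2,i=5
  ..#.. -> #   bit 4 = 1  t=0,i=9
  ...## -> #   bit 3 = 1  t=5,i=1
  ...#. -> .   bit 2 = 0  t=0,i=8
  ....# -> .   bit 1 = 0  t=0,i=7
  ..... -> #   bit 0 = 1  t=0,i=4
  bits 01001011110101110111011010011001 = 1272411801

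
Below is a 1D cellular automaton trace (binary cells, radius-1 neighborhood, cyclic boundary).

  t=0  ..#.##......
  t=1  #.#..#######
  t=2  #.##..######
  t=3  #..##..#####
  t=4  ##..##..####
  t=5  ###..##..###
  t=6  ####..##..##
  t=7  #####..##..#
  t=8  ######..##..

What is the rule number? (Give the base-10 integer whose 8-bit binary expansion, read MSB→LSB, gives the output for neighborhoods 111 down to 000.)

  ### -> #   bit 7 = 1  t=1,i=6
  ##. -> #   bit 6 = 1  t=0,i=5
  #.# -> .   bit 5 = 0  t=0,i=3
  #.. -> #   bit 4 = 1  t=0,i=6
  .## -> .   bit 3 = 0  t=0,i=4
  .#. -> #   bit 2 = 1  t=0,i=2
  ..# -> .   bit 1 = 0  t=0,i=1
  ... -> #   bit 0 = 1  t=0,i=0
  bits 11010101 = 213

213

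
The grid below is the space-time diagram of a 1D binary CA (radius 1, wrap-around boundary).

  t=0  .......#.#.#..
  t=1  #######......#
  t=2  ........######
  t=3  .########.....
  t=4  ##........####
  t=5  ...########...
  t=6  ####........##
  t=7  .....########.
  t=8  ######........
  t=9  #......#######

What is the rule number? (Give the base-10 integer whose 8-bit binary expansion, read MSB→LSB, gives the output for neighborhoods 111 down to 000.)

11

  ### -> .   bit 7 = 0  t=1,i=0
  ##. -> .   bit 6 = 0  t=1,i=6
  #.# -> .   bit 5 = 0  t=0,i=8
  #.. -> .   bit 4 = 0  t=0,i=12
  .## -> #   bit 3 = 1  t=1,i=13
  .#. -> .   bit 2 = 0  t=0,i=7
  ..# -> #   bit 1 = 1  t=0,i=6
  ... -> #   bit 0 = 1  t=0,i=0
  bits 00001011 = 11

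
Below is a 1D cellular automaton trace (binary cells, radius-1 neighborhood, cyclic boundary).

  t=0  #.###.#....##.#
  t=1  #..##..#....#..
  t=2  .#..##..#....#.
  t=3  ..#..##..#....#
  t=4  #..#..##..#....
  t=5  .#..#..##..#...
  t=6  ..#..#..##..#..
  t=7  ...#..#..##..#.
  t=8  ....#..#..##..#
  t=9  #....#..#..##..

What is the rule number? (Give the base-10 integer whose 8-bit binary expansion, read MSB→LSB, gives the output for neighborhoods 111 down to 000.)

  [7] ### => #  t=0,i=3
  [6] ##. => #  t=0,i=0
  [5] #.# => .  t=0,i=1
  [4] #.. => #  t=0,i=7
  [3] .## => .  t=0,i=2
  [2] .#. => .  t=0,i=6
  [1] ..# => .  t=0,i=10
  [0] ... => .  t=0,i=8
  bits 11010000 = 208

208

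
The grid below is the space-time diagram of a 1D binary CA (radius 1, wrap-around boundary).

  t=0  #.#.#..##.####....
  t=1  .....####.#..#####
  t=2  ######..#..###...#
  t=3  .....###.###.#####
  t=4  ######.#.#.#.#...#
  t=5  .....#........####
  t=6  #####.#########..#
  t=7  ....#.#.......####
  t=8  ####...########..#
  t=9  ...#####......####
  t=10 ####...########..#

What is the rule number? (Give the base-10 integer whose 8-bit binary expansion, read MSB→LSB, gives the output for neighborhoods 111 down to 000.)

  ###|.  b7=0 t=0,i=11
  ##.|#  b6=1 t=0,i=8
  #.#|.  b5=0 t=0,i=1
  #..|#  b4=1 t=0,i=5
  .##|#  b3=1 t=0,i=7
  .#.|.  b2=0 t=0,i=0
  ..#|#  b1=1 t=0,i=6
  ...|#  b0=1 t=0,i=15
  bits 01011011 = 91

91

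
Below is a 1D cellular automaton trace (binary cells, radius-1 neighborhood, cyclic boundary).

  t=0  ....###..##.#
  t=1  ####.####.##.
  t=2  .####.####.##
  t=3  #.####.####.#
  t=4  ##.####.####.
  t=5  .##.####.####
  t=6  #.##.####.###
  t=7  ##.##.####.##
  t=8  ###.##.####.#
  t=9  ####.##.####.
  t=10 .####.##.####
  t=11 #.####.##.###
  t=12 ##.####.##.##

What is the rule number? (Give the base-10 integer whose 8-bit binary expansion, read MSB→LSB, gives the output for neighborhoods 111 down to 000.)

243

  [7] ### => #  t=0,i=5
  [6] ##. => #  t=0,i=6
  [5] #.# => #  t=0,i=11
  [4] #.. => #  t=0,i=0
  [3] .## => .  t=0,i=4
  [2] .#. => .  t=0,i=12
  [1] ..# => #  t=0,i=3
  [0] ... => #  t=0,i=1
  bits 11110011 = 243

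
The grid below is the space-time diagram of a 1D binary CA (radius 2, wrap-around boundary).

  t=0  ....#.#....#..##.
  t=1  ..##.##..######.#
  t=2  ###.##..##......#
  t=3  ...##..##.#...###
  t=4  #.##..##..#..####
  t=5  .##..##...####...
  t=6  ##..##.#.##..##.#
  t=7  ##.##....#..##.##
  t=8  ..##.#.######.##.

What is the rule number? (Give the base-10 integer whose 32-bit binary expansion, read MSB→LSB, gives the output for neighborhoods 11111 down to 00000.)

433604318

  nb #####: next=.  (t=1,i=11, bit31=0)
  nb ####.: next=.  (t=1,i=13, bit30=0)
  nb ###.#: next=.  (t=1,i=14, bit29=0)
  nb ###..: next=#  (t=3,i=16, bit28=1)
  nb ##.##: next=#  (t=1,i=4, bit27=1)
  nb ##.#.: next=.  (t=1,i=15, bit26=0)
  nb ##..#: next=.  (t=1,i=7, bit25=0)
  nb ##...: next=#  (t=0,i=16, bit24=1)
  nb #.###: next=#  (t=6,i=16, bit23=1)
  nb #.##.: next=#  (t=1,i=5, bit22=1)
  nb #.#.#: next=.  (t=6,i=7, bit21=0)
  nb #.#..: next=#  (t=0,i=6, bit20=1)
  nb #..##: next=#  (t=0,i=13, bit19=1)
  nb #..#.: next=.  (t=4,i=9, bit18=0)
  nb #...#: next=.  (t=3,i=1, bit17=0)
  nb #....: next=.  (t=0,i=0, bit16=0)
  nb .####: next=.  (t=1,i=10, bit15=0)
  nb .###.: next=#  (t=3,i=15, bit14=1)
  nb .##.#: next=.  (t=1,i=3, bit13=0)
  nb .##..: next=.  (t=0,i=15, bit12=0)
  nb .#.##: next=.  (t=6,i=8, bit11=0)
  nb .#.#.: next=#  (t=0,i=5, bit10=1)
  nb .#..#: next=#  (t=0,i=12, bit9=1)
  nb .#...: next=.  (t=0,i=7, bit8=0)
  nb ..###: next=#  (t=1,i=9, bit7=1)
  nb ..##.: next=#  (t=0,i=14, bit6=1)
  nb ..#.#: next=.  (t=0,i=4, bit5=0)
  nb ..#..: next=#  (t=0,i=11, bit4=1)
  nb ...##: next=#  (t=2,i=15, bit3=1)
  nb ...#.: next=#  (t=0,i=3, bit2=1)
  nb ....#: next=#  (t=0,i=2, bit1=1)
  nb .....: next=.  (t=0,i=1, bit0=0)
  bits 00011001110110000100011011011110 = 433604318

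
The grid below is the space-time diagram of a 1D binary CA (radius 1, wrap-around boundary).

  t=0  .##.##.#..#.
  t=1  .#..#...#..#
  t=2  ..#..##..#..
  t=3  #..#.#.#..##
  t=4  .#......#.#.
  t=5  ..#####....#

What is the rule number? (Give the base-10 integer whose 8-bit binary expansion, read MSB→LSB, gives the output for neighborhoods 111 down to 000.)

  [7] ### => .  t=3,i=11
  [6] ##. => .  t=0,i=2
  [5] #.# => .  t=0,i=3
  [4] #.. => #  t=0,i=8
  [3] .## => #  t=0,i=1
  [2] .#. => .  t=0,i=7
  [1] ..# => .  t=0,i=0
  [0] ... => #  t=1,i=6
  bits 00011001 = 25

25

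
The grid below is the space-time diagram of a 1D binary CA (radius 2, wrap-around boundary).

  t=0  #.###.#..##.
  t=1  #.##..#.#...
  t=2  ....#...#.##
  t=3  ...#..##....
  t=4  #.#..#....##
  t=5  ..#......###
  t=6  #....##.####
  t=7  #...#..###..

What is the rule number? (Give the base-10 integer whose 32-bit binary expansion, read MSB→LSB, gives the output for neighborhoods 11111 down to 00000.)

  [31] ##### => .  t=6,i=10
  [30] ####. => .  t=6,i=11
  [29] ###.# => .  t=0,i=4
  [28] ###.. => #  t=5,i=11
  [27] ##.## => #  t=6,i=7
  [26] ##.#. => .  t=0,i=5
  [25] ##..# => #  t=1,i=4
  [24] ##... => .  t=2,i=0
  [23] #.### => #  t=0,i=2
  [22] #.##. => .  t=1,i=2
  [21] #.#.# => #  t=0,i=0
  [20] #.#.. => #  t=0,i=6
  [19] #..## => #  t=0,i=8
  [18] #..#. => .  t=1,i=5
  [17] #...# => #  t=1,i=10
  [16] #.... => .  t=2,i=1
  [15] .#### => #  t=6,i=9
  [14] .###. => #  t=0,i=3
  [13] .##.# => .  t=0,i=10
  [12] .##.. => .  t=1,i=3
  [11] .#.## => .  t=0,i=1
  [10] .#.#. => .  t=1,i=7
  [9] .#..# => .  t=0,i=7
  [8] .#... => .  t=1,i=9
  [7] ..### => #  t=4,i=10
  [6] ..##. => .  t=0,i=9
  [5] ..#.# => .  t=1,i=0
  [4] ..#.. => .  t=2,i=4
  [3] ...## => #  t=4,i=9
  [2] ...#. => #  t=1,i=11
  [1] ....# => .  t=2,i=2
  [0] ..... => #  t=3,i=0
  bits 00011010101110101100000010001101 = 448446605

448446605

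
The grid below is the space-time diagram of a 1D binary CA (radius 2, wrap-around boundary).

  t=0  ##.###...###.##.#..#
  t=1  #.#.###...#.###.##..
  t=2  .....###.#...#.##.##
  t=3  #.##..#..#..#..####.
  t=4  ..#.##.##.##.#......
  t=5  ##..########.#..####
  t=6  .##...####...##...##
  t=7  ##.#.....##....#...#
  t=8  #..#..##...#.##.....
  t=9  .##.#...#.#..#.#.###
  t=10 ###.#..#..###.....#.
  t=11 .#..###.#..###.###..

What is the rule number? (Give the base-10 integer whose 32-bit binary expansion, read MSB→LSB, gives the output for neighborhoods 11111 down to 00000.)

  ##### -> #   bit 31 = 1  t=5,i=6
  ####. -> .   bit 30 = 0  t=3,i=17
  ###.# -> .   bit 29 = 0  t=0,i=1
  ###.. -> #   bit 28 = 1  t=0,i=5
  ##.## -> #   bit 27 = 1  t=0,i=2
  ##.#. -> .   bit 26 = 0  t=0,i=15
  ##..# -> #   bit 25 = 1  t=1,i=18
  ##... -> #   bit 24 = 1  t=0,i=6
  #.### -> .   bit 23 = 0  t=0,i=3
  #.##. -> #   bit 22 = 1  t=0,i=13
  #.#.# -> .   bit 21 = 0  t=1,i=2
  #.#.. -> #   bit 20 = 1  t=0,i=16
  #..## -> .   bit 19 = 0  t=0,i=18
  #..#. -> #   bit 18 = 1  t=1,i=19
  #...# -> .   bit 17 = 0  t=0,i=7
  #.... -> .   bit 16 = 0  t=2,i=1
  .#### -> .   bit 15 = 0  t=3,i=16
  .###. -> #   bit 14 = 1  t=0,i=0
  .##.# -> #   bit 13 = 1  t=0,i=14
  .##.. -> .   bit 12 = 0  t=1,i=17
  .#.## -> .   bit 11 = 0  t=1,i=3
  .#.#. -> .   bit 10 = 0  t=1,i=1
  .#..# -> #   bit 9 = 1  t=0,i=17
  .#... -> .   bit 8 = 0  t=2,i=10
  ..### -> .   bit 7 = 0  t=0,i=9
  ..##. -> .   bit 6 = 0  t=6,i=13
  ..#.# -> .   bit 5 = 0  t=1,i=0
  ..#.. -> .   bit 4 = 0  t=3,i=6
  ...## -> .   bit 3 = 0  t=0,i=8
  ...#. -> #   bit 2 = 1  t=1,i=9
  ....# -> #   bit 1 = 1  t=2,i=3
  ..... -> #   bit 0 = 1  t=2,i=2
  bits 10011011010101000110001000000111 = 2605998599

2605998599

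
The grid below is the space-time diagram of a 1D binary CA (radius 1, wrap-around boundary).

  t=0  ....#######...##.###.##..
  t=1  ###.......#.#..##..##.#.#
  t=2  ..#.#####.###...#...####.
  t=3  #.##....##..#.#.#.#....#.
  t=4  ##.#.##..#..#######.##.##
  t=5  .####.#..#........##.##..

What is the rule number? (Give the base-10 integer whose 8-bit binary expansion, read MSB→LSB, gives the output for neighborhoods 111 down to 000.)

  ### -> .   bit 7 = 0  t=0,i=5
  ##. -> #   bit 6 = 1  t=0,i=10
  #.# -> #   bit 5 = 1  t=0,i=16
  #.. -> .   bit 4 = 0  t=0,i=11
  .## -> .   bit 3 = 0  t=0,i=4
  .#. -> #   bit 2 = 1  t=1,i=10
  ..# -> .   bit 1 = 0  t=0,i=3
  ... -> #   bit 0 = 1  t=0,i=0
  bits 01100101 = 101

101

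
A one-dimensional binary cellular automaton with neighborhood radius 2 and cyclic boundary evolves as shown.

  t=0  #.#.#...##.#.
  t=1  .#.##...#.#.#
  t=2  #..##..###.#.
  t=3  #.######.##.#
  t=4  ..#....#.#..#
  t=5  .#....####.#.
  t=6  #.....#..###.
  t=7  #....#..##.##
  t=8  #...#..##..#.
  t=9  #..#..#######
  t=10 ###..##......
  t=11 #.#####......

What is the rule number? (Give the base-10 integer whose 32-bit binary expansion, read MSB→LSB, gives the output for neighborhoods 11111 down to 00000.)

  #####|.  b31=0 t=3,i=4
  ####.|.  b30=0 t=3,i=6
  ###.#|#  b29=1 t=2,i=9
  ###..|#  b28=1 t=7,i=0
  ##.##|.  b27=0 t=3,i=1
  ##.#.|#  b26=1 t=0,i=10
  ##..#|#  b25=1 t=2,i=5
  ##...|.  b24=0 t=1,i=5
  #.###|#  b23=1 t=3,i=2
  #.##.|#  b22=1 t=1,i=3
  #.#.#|.  b21=0 t=0,i=0
  #.#..|#  b20=1 t=0,i=4
  #..##|#  b19=1 t=2,i=2
  #..#.|#  b18=1 t=4,i=1
  #...#|.  b17=0 t=0,i=6
  #....|.  b16=0 t=4,i=4
  .####|.  b15=0 t=3,i=3
  .###.|.  b14=0 t=2,i=8
  .##.#|.  b13=0 t=0,i=9
  .##..|#  b12=1 t=1,i=4
  .#.##|.  b11=0 t=1,i=2
  .#.#.|#  b10=1 t=0,i=1
  .#..#|.  b9=0 t=2,i=1
  .#...|.  b8=0 t=0,i=5
  ..###|#  b7=1 t=2,i=7
  ..##.|#  b6=1 t=0,i=8
  ..#.#|#  b5=1 t=1,i=8
  ..#..|.  b4=0 t=4,i=2
  ...##|.  b3=0 t=0,i=7
  ...#.|#  b2=1 t=1,i=7
  ....#|.  b1=0 t=4,i=5
  .....|.  b0=0 t=6,i=3
  bits 00110110110111000001010011100100 = 920392932

920392932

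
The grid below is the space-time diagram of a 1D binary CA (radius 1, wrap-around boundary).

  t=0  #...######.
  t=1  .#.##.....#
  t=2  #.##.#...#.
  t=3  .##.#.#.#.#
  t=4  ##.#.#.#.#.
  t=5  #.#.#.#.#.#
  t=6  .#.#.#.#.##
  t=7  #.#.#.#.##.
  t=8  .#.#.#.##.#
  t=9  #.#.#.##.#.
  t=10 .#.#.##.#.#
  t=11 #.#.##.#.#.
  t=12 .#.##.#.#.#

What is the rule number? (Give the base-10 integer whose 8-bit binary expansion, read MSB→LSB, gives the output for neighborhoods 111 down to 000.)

  ###|.  b7=0 t=0,i=5
  ##.|.  b6=0 t=0,i=9
  #.#|#  b5=1 t=0,i=10
  #..|#  b4=1 t=0,i=1
  .##|#  b3=1 t=0,i=4
  .#.|.  b2=0 t=0,i=0
  ..#|#  b1=1 t=0,i=3
  ...|.  b0=0 t=0,i=2
  bits 00111010 = 58

58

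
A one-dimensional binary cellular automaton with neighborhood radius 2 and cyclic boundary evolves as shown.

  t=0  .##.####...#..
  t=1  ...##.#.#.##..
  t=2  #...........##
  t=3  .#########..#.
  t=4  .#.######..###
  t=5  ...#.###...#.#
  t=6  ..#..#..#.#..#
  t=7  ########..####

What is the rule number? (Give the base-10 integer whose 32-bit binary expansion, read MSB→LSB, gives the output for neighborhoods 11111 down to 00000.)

  ##### -> #   bit 31 = 1  t=3,i=3
  ####. -> #   bit 30 = 1  t=0,i=6
  ###.# -> #   bit 29 = 1  t=4,i=13
  ###.. -> .   bit 28 = 0  t=0,i=7
  ##.## -> #   bit 27 = 1  t=0,i=3
  ##.#. -> .   bit 26 = 0  t=1,i=5
  ##..# -> .   bit 25 = 0  t=3,i=10
  ##... -> #   bit 24 = 1  t=0,i=8
  #.### -> #   bit 23 = 1  t=0,i=4
  #.##. -> .   bit 22 = 0  t=1,i=10
  #.#.# -> .   bit 21 = 0  t=1,i=6
  #.#.. -> #   bit 20 = 1  t=5,i=13
  #..## -> .   bit 19 = 0  t=3,i=0
  #..#. -> #   bit 18 = 1  t=3,i=11
  #...# -> .   bit 17 = 0  t=0,i=9
  #.... -> #   bit 16 = 1  t=1,i=13
  .#### -> .   bit 15 = 0  t=0,i=5
  .###. -> .   bit 14 = 0  t=2,i=13
  .##.# -> .   bit 13 = 0  t=0,i=2
  .##.. -> .   bit 12 = 0  t=1,i=11
  .#.## -> .   bit 11 = 0  t=1,i=9
  .#.#. -> .   bit 10 = 0  t=1,i=7
  .#..# -> #   bit 9 = 1  t=3,i=13
  .#... -> .   bit 8 = 0  t=0,i=12
  ..### -> #   bit 7 = 1  t=2,i=12
  ..##. -> .   bit 6 = 0  t=0,i=1
  ..#.# -> .   bit 5 = 0  t=5,i=3
  ..#.. -> #   bit 4 = 1  t=0,i=11
  ...## -> .   bit 3 = 0  t=0,i=0
  ...#. -> #   bit 2 = 1  t=0,i=10
  ....# -> .   bit 1 = 0  t=1,i=1
  ..... -> #   bit 0 = 1  t=1,i=0
  bits 11101001100101010000001010010101 = 3918856853

3918856853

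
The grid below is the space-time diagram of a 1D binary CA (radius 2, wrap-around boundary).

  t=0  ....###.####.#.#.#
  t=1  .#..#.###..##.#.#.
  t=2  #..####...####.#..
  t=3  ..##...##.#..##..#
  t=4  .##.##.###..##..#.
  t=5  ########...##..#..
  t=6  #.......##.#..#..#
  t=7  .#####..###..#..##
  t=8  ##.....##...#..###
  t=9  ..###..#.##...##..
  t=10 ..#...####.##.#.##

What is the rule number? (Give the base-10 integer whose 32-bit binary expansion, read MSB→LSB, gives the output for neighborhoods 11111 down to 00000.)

768552161

  [31] ##### => .  t=5,i=2
  [30] ####. => .  t=0,i=10
  [29] ###.# => #  t=0,i=6
  [28] ###.. => .  t=1,i=8
  [27] ##.## => #  t=0,i=7
  [26] ##.#. => #  t=0,i=12
  [25] ##..# => .  t=1,i=9
  [24] ##... => #  t=2,i=7
  [23] #.### => #  t=0,i=8
  [22] #.##. => #  t=4,i=4
  [21] #.#.# => .  t=0,i=13
  [20] #.#.. => .  t=0,i=17
  [19] #..## => #  t=1,i=10
  [18] #..#. => #  t=1,i=0
  [17] #...# => #  t=2,i=8
  [16] #.... => #  t=0,i=1
  [15] .#### => .  t=0,i=9
  [14] .###. => .  t=0,i=5
  [13] .##.# => #  t=1,i=12
  [12] .##.. => .  t=3,i=3
  [11] .#.## => #  t=1,i=5
  [10] .#.#. => #  t=0,i=14
  [9] .#..# => .  t=1,i=2
  [8] .#... => .  t=0,i=0
  [7] ..### => #  t=0,i=4
  [6] ..##. => #  t=1,i=11
  [5] ..#.# => #  t=1,i=4
  [4] ..#.. => .  t=1,i=1
  [3] ...## => .  t=0,i=3
  [2] ...#. => .  t=8,i=11
  [1] ....# => .  t=0,i=2
  [0] ..... => #  t=6,i=3
  bits 00101101110011110010110011100001 = 768552161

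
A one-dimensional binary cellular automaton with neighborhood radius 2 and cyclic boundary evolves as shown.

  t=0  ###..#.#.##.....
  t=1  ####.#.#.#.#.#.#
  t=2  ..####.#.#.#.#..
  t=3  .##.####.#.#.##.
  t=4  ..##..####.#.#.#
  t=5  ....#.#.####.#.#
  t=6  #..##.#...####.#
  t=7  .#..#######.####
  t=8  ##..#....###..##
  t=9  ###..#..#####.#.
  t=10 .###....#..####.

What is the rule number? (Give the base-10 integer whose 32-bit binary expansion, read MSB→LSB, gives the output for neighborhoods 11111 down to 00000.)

2138202541

  [31] ##### => .  t=1,i=1
  [30] ####. => #  t=1,i=2
  [29] ###.# => #  t=1,i=3
  [28] ###.. => #  t=0,i=2
  [27] ##.## => #  t=3,i=3
  [26] ##.#. => #  t=1,i=4
  [25] ##..# => #  t=0,i=3
  [24] ##... => #  t=0,i=11
  [23] #.### => .  t=1,i=15
  [22] #.##. => #  t=0,i=9
  [21] #.#.# => #  t=0,i=7
  [20] #.#.. => #  t=2,i=13
  [19] #..## => .  t=3,i=0
  [18] #..#. => .  t=0,i=4
  [17] #...# => #  t=6,i=8
  [16] #.... => .  t=0,i=12
  [15] .#### => .  t=1,i=0
  [14] .###. => #  t=0,i=1
  [13] .##.# => #  t=3,i=2
  [12] .##.. => .  t=0,i=10
  [11] .#.## => .  t=0,i=8
  [10] .#.#. => .  t=0,i=6
  [9] .#..# => .  t=4,i=0
  [8] .#... => #  t=2,i=14
  [7] ..### => #  t=0,i=0
  [6] ..##. => .  t=3,i=1
  [5] ..#.# => #  t=0,i=5
  [4] ..#.. => .  t=8,i=4
  [3] ...## => #  t=0,i=15
  [2] ...#. => #  t=5,i=3
  [1] ....# => .  t=0,i=14
  [0] ..... => #  t=0,i=13
  bits 01111111011100100110000110101101 = 2138202541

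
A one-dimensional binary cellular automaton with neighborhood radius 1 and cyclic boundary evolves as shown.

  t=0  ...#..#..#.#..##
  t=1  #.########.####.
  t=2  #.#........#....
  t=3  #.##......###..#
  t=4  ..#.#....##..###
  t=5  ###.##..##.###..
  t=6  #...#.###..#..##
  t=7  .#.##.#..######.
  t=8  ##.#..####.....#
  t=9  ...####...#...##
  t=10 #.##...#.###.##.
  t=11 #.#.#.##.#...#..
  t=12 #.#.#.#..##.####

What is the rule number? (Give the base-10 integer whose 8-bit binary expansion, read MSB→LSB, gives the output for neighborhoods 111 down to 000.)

30

  ###|.  b7=0 t=1,i=3
  ##.|.  b6=0 t=0,i=15
  #.#|.  b5=0 t=0,i=10
  #..|#  b4=1 t=0,i=0
  .##|#  b3=1 t=0,i=14
  .#.|#  b2=1 t=0,i=3
  ..#|#  b1=1 t=0,i=2
  ...|.  b0=0 t=0,i=1
  bits 00011110 = 30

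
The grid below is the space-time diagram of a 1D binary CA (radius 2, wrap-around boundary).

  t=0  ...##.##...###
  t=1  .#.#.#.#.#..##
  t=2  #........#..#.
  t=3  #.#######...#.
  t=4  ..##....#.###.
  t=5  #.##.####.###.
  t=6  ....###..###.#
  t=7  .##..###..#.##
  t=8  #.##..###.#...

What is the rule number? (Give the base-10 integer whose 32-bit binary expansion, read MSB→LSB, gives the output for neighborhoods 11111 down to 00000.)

513003623

  ##### -> .   bit 31 = 0  t=3,i=4
  ####. -> .   bit 30 = 0  t=3,i=7
  ###.# -> .   bit 29 = 0  t=5,i=8
  ###.. -> #   bit 28 = 1  t=0,i=13
  ##.## -> #   bit 27 = 1  t=0,i=5
  ##.#. -> #   bit 26 = 1  t=1,i=0
  ##..# -> #   bit 25 = 1  t=6,i=7
  ##... -> .   bit 24 = 0  t=0,i=0
  #.### -> #   bit 23 = 1  t=3,i=2
  #.##. -> .   bit 22 = 0  t=0,i=6
  #.#.# -> .   bit 21 = 0  t=1,i=1
  #.#.. -> #   bit 20 = 1  t=1,i=9
  #..## -> .   bit 19 = 0  t=1,i=11
  #..#. -> .   bit 18 = 0  t=2,i=11
  #...# -> #   bit 17 = 1  t=0,i=1
  #.... -> #   bit 16 = 1  t=2,i=2
  .#### -> #   bit 15 = 1  t=3,i=3
  .###. -> #   bit 14 = 1  t=0,i=12
  .##.# -> .   bit 13 = 0  t=0,i=4
  .##.. -> #   bit 12 = 1  t=0,i=7
  .#.## -> .   bit 11 = 0  t=3,i=1
  .#.#. -> .   bit 10 = 0  t=1,i=2
  .#..# -> .   bit 9 = 0  t=1,i=10
  .#... -> .   bit 8 = 0  t=2,i=1
  ..### -> .   bit 7 = 0  t=0,i=11
  ..##. -> #   bit 6 = 1  t=0,i=3
  ..#.# -> #   bit 5 = 1  t=2,i=12
  ..#.. -> .   bit 4 = 0  t=2,i=9
  ...## -> .   bit 3 = 0  t=0,i=2
  ...#. -> #   bit 2 = 1  t=2,i=8
  ....# -> #   bit 1 = 1  t=2,i=7
  ..... -> #   bit 0 = 1  t=2,i=3
  bits 00011110100100111101000001100111 = 513003623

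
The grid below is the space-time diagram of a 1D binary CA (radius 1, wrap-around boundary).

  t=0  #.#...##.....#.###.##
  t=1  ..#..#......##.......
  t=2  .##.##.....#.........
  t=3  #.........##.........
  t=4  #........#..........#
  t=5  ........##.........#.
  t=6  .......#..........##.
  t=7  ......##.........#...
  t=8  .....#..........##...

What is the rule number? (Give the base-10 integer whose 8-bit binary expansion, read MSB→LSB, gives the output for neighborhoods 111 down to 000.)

6

  [7] ### => .  t=0,i=16
  [6] ##. => .  t=0,i=0
  [5] #.# => .  t=0,i=1
  [4] #.. => .  t=0,i=3
  [3] .## => .  t=0,i=6
  [2] .#. => #  t=0,i=2
  [1] ..# => #  t=0,i=5
  [0] ... => .  t=0,i=4
  bits 00000110 = 6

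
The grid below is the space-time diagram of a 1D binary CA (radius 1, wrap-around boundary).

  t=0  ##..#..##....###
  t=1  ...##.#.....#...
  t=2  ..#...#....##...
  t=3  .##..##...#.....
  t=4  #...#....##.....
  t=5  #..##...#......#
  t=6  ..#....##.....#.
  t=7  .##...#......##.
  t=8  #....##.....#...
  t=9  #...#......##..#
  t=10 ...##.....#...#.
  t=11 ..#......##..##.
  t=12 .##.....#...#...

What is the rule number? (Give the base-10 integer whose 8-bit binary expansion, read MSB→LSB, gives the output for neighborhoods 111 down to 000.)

  ### -> .   bit 7 = 0  t=0,i=0
  ##. -> .   bit 6 = 0  t=0,i=1
  #.# -> .   bit 5 = 0  t=1,i=5
  #.. -> .   bit 4 = 0  t=0,i=2
  .## -> .   bit 3 = 0  t=0,i=7
  .#. -> #   bit 2 = 1  t=0,i=4
  ..# -> #   bit 1 = 1  t=0,i=3
  ... -> .   bit 0 = 0  t=0,i=10
  bits 00000110 = 6

6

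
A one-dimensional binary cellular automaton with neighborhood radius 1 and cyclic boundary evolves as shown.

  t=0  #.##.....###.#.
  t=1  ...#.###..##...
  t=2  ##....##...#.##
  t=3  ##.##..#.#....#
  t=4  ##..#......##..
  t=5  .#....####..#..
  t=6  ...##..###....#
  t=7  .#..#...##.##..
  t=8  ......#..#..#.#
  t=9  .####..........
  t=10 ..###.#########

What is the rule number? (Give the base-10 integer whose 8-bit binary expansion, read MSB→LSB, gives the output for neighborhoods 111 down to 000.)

  ###|#  b7=1 t=0,i=10
  ##.|#  b6=1 t=0,i=3
  #.#|.  b5=0 t=0,i=1
  #..|.  b4=0 t=0,i=4
  .##|.  b3=0 t=0,i=2
  .#.|.  b2=0 t=0,i=0
  ..#|.  b1=0 t=0,i=8
  ...|#  b0=1 t=0,i=5
  bits 11000001 = 193

193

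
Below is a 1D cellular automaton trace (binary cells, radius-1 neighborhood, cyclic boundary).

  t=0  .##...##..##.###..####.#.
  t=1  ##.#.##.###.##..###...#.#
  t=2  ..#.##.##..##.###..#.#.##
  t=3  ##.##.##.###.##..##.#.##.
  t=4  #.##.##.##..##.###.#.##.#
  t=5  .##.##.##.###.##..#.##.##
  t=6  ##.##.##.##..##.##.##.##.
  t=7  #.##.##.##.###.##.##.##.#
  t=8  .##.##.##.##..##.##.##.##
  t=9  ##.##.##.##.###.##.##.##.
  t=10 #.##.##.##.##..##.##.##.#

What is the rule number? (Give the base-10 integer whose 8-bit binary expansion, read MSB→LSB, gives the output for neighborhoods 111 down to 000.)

  ### -> .   bit 7 = 0  t=0,i=14
  ##. -> .   bit 6 = 0  t=0,i=2
  #.# -> #   bit 5 = 1  t=0,i=12
  #.. -> #   bit 4 = 1  t=0,i=3
  .## -> #   bit 3 = 1  t=0,i=1
  .#. -> .   bit 2 = 0  t=0,i=23
  ..# -> #   bit 1 = 1  t=0,i=0
  ... -> .   bit 0 = 0  t=0,i=4
  bits 00111010 = 58

58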